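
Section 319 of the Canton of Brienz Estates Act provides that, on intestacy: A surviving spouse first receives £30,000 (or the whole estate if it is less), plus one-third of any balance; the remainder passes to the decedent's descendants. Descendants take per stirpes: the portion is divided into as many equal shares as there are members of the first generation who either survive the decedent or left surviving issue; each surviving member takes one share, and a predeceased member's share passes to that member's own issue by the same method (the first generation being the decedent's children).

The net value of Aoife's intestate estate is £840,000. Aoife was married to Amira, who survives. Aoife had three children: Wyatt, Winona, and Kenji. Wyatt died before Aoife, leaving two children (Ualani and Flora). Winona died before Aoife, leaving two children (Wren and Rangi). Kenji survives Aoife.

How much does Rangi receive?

Amira first takes £30,000, leaving a balance of £810,000. Amira then takes one-third of the balance (£270,000), for a total of £300,000. The remaining £540,000 passes to the descendants.
The descendants' portion (£540,000) is divided into 3 shares of £180,000: Kenji takes £180,000; Wyatt's £180,000 share passes to Wyatt's issue; Winona's £180,000 share passes to Winona's issue.
Wyatt's share (£180,000) is divided into 2 shares of £90,000: Ualani and Flora each take £90,000.
Winona's share (£180,000) is divided into 2 shares of £90,000: Wren and Rangi each take £90,000.

Rangi receives £90,000.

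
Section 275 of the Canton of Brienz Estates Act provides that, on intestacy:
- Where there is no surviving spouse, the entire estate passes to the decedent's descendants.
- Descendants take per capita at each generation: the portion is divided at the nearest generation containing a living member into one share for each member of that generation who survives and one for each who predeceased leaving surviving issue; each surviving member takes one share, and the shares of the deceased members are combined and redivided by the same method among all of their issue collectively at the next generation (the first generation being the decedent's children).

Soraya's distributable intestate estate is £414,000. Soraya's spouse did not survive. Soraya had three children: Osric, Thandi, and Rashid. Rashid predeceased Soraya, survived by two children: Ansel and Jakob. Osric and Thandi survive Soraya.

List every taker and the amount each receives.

Osric: £138,000; Thandi: £138,000; Ansel: £69,000; Jakob: £69,000

The entire £414,000 passes to the descendants.
That amount (£414,000) is divided at the children's generation into 3 shares of £138,000. Osric and Thandi each take £138,000. The remaining share for the deceased Rashid (£138,000) is carried to the next generation.
That pool (£138,000) is divided at the grandchildren's generation equally among Ansel and Jakob: £69,000 each.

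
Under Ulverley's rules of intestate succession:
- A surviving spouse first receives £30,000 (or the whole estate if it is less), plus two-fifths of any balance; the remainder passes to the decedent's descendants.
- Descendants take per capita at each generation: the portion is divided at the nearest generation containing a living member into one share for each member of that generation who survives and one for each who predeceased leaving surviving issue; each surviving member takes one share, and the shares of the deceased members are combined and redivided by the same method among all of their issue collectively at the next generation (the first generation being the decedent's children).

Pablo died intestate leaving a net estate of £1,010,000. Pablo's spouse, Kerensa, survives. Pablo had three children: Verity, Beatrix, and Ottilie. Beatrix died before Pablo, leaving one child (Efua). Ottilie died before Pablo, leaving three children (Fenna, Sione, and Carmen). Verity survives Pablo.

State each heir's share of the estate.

Kerensa first takes £30,000, leaving a balance of £980,000. Kerensa then takes two-fifths of the balance (£392,000), for a total of £422,000. The remaining £588,000 passes to the descendants.
The descendants' portion (£588,000) is divided at the children's generation into 3 shares of £196,000. Verity takes £196,000. The 2 shares of the deceased (Beatrix and Ottilie) are combined into a pool of £392,000.
That pool (£392,000) is divided at the grandchildren's generation equally among Efua, Fenna, Sione, and Carmen: £98,000 each.

Kerensa: £422,000; Verity: £196,000; Efua: £98,000; Fenna: £98,000; Sione: £98,000; Carmen: £98,000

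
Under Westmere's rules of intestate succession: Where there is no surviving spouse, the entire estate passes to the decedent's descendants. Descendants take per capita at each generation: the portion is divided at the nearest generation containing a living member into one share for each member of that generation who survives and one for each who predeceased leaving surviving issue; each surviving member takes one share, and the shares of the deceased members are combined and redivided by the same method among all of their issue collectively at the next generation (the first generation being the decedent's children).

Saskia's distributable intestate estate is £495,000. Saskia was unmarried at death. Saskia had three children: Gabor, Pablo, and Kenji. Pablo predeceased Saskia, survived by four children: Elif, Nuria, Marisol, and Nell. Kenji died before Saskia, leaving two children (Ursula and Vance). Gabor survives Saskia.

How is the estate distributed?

Gabor: £165,000; Elif: £55,000; Nuria: £55,000; Marisol: £55,000; Nell: £55,000; Ursula: £55,000; Vance: £55,000

The entire £495,000 passes to the descendants.
That amount (£495,000) is divided at the children's generation into 3 shares of £165,000. Gabor takes £165,000. The 2 shares of the deceased (Pablo and Kenji) are combined into a pool of £330,000.
That pool (£330,000) is divided at the grandchildren's generation equally among Elif, Nuria, Marisol, Nell, Ursula, and Vance: £55,000 each.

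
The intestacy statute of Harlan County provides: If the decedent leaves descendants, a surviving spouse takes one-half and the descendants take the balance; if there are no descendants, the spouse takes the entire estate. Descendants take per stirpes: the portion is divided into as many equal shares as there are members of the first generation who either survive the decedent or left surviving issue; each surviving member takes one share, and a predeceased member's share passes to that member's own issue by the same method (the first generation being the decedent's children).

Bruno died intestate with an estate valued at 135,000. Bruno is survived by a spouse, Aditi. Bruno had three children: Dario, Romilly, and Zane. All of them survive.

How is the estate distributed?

Aditi takes one-half of 135,000 = 67,500. The remaining 67,500 passes to the descendants.
The descendants' portion (67,500) is divided into 3 shares of 22,500: Dario, Romilly, and Zane each take 22,500.

Aditi: 67,500; Dario: 22,500; Romilly: 22,500; Zane: 22,500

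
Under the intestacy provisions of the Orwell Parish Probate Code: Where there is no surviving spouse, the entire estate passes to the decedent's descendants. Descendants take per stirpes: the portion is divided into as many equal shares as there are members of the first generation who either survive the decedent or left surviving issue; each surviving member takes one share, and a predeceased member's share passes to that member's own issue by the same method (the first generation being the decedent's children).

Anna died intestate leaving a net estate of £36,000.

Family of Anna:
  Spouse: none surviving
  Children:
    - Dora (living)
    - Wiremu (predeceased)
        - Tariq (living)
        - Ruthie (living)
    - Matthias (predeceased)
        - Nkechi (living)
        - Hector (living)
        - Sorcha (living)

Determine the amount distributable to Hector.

Hector receives £4,000.

The entire £36,000 passes to the descendants.
That amount (£36,000) is divided into 3 shares of £12,000: Dora takes £12,000; Wiremu's £12,000 share passes to Wiremu's issue; Matthias's £12,000 share passes to Matthias's issue.
Wiremu's share (£12,000) is divided into 2 shares of £6,000: Tariq and Ruthie each take £6,000.
Matthias's share (£12,000) is divided into 3 shares of £4,000: Nkechi, Hector, and Sorcha each take £4,000.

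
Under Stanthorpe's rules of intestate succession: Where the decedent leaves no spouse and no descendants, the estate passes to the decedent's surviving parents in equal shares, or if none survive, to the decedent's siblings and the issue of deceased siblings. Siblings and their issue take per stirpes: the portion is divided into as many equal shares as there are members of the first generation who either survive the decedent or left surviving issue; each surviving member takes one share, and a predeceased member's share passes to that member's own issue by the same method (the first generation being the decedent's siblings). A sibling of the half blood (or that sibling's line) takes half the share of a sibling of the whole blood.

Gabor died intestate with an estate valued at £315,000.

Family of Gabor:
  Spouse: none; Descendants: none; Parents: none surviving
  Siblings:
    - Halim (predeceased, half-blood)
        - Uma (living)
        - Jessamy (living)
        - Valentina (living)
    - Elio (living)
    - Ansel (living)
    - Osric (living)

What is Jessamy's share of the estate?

Jessamy receives £15,000.

The entire £315,000 passes to the siblings and their issue.
Counting each half-blood sibling's line as half a unit, there are 7/2 units in £315,000, so one unit is £90,000. Whole-blood lines (Elio, Ansel, and Osric) take £90,000 each; half-blood lines (Halim) take £45,000 each.
Halim's share (£45,000) is divided into 3 shares of £15,000: Uma, Jessamy, and Valentina each take £15,000.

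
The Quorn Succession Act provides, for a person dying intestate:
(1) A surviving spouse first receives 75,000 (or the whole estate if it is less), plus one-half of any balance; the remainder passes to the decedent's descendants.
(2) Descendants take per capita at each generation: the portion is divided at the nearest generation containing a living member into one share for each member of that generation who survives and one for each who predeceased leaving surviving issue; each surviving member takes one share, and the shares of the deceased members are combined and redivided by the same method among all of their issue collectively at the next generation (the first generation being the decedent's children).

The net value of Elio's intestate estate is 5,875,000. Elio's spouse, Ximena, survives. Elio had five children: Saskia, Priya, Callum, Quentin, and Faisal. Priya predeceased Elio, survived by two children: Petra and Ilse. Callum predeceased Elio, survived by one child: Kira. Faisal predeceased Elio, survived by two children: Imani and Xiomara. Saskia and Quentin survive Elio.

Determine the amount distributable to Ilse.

Ximena first takes 75,000, leaving a balance of 5,800,000. Ximena then takes one-half of the balance (2,900,000), for a total of 2,975,000. The remaining 2,900,000 passes to the descendants.
The descendants' portion (2,900,000) is divided at the children's generation into 5 shares of 580,000. Saskia and Quentin each take 580,000. The 3 shares of the deceased (Priya, Callum, and Faisal) are combined into a pool of 1,740,000.
That pool (1,740,000) is divided at the grandchildren's generation equally among Petra, Ilse, Kira, Imani, and Xiomara: 348,000 each.

Ilse receives 348,000.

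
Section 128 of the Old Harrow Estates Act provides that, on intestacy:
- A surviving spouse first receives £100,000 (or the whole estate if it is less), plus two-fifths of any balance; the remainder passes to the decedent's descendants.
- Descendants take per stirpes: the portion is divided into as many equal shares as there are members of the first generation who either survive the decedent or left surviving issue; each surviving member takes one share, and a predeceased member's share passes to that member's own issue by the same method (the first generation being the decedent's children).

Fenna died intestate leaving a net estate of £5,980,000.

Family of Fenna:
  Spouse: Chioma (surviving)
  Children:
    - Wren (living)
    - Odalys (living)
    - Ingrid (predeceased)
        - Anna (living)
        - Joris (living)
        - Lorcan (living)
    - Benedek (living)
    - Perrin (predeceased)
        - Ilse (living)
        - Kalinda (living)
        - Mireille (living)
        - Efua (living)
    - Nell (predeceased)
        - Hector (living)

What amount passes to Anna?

Chioma first takes £100,000, leaving a balance of £5,880,000. Chioma then takes two-fifths of the balance (£2,352,000), for a total of £2,452,000. The remaining £3,528,000 passes to the descendants.
The descendants' portion (£3,528,000) is divided into 6 shares of £588,000: Wren, Odalys, and Benedek each take £588,000; Ingrid's £588,000 share passes to Ingrid's issue; Perrin's £588,000 share passes to Perrin's issue; Nell's £588,000 share passes to Nell's issue.
Ingrid's share (£588,000) is divided into 3 shares of £196,000: Anna, Joris, and Lorcan each take £196,000.
Perrin's share (£588,000) is divided into 4 shares of £147,000: Ilse, Kalinda, Mireille, and Efua each take £147,000.
Nell's share (£588,000) passes entirely to Hector.

Anna receives £196,000.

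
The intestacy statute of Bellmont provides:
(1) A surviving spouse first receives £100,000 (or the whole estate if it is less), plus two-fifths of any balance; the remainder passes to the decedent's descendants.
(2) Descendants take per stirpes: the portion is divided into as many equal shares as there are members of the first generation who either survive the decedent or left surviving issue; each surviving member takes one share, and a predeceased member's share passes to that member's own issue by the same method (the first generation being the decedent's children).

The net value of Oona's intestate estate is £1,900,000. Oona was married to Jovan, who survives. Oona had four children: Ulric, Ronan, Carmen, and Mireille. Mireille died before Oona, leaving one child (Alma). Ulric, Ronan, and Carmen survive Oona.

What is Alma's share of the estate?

Alma receives £270,000.

Jovan first takes £100,000, leaving a balance of £1,800,000. Jovan then takes two-fifths of the balance (£720,000), for a total of £820,000. The remaining £1,080,000 passes to the descendants.
The descendants' portion (£1,080,000) is divided into 4 shares of £270,000: Ulric, Ronan, and Carmen each take £270,000; Mireille's £270,000 share passes to Mireille's issue.
Mireille's share (£270,000) passes entirely to Alma.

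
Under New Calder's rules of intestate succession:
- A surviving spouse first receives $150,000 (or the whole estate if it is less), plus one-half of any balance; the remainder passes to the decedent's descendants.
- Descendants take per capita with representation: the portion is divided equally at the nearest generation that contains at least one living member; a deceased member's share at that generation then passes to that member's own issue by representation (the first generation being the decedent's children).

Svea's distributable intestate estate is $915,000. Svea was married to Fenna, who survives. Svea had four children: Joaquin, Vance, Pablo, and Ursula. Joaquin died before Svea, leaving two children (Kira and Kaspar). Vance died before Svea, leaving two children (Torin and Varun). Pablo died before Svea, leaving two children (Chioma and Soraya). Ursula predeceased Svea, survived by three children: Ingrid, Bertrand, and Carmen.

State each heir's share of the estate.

Fenna: $532,500; Kira: $42,500; Kaspar: $42,500; Torin: $42,500; Varun: $42,500; Chioma: $42,500; Soraya: $42,500; Ingrid: $42,500; Bertrand: $42,500; Carmen: $42,500

Fenna first takes $150,000, leaving a balance of $765,000. Fenna then takes one-half of the balance ($382,500), for a total of $532,500. The remaining $382,500 passes to the descendants.
No child survives, so the initial division is made at the grandchildren's generation.
The descendants' portion ($382,500) is divided into 9 shares of $42,500: Kira, Kaspar, Torin, Varun, Chioma, Soraya, Ingrid, Bertrand, and Carmen each take $42,500.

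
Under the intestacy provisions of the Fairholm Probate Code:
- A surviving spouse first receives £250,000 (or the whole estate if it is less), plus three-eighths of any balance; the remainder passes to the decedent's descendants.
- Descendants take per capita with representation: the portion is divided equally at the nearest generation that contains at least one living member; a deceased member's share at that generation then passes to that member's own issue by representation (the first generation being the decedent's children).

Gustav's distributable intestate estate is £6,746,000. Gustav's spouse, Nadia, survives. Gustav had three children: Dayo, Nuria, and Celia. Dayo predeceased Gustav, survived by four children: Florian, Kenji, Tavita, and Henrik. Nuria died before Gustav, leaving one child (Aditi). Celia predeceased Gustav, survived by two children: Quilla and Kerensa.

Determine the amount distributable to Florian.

Florian receives £580,000.

Nadia first takes £250,000, leaving a balance of £6,496,000. Nadia then takes three-eighths of the balance (£2,436,000), for a total of £2,686,000. The remaining £4,060,000 passes to the descendants.
No child survives, so the initial division is made at the grandchildren's generation.
The descendants' portion (£4,060,000) is divided into 7 shares of £580,000: Florian, Kenji, Tavita, Henrik, Aditi, Quilla, and Kerensa each take £580,000.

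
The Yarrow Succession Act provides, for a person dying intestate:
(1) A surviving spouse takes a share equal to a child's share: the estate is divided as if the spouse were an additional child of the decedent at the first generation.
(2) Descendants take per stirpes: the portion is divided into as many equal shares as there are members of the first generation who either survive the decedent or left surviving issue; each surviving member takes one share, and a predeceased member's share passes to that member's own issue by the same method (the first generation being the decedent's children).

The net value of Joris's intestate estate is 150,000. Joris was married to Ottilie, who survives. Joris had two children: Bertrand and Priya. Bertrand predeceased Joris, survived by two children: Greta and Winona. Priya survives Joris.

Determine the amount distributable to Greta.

The spouse counts as an additional share at the children's level, so there are 3 primary shares of 50,000. Ottilie takes one such share (50,000).
The children's combined portion (100,000) is divided into 2 shares of 50,000: Priya takes 50,000; Bertrand's 50,000 share passes to Bertrand's issue.
Bertrand's share (50,000) is divided into 2 shares of 25,000: Greta and Winona each take 25,000.

Greta receives 25,000.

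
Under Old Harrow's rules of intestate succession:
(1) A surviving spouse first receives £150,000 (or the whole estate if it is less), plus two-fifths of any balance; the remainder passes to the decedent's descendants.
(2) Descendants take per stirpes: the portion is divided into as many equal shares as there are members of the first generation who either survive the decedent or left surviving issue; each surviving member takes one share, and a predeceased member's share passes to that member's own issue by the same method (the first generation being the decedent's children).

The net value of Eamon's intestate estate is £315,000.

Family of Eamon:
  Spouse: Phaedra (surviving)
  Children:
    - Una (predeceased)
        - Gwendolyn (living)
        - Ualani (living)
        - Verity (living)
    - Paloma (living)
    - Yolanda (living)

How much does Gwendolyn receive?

Phaedra first takes £150,000, leaving a balance of £165,000. Phaedra then takes two-fifths of the balance (£66,000), for a total of £216,000. The remaining £99,000 passes to the descendants.
The descendants' portion (£99,000) is divided into 3 shares of £33,000: Paloma and Yolanda each take £33,000; Una's £33,000 share passes to Una's issue.
Una's share (£33,000) is divided into 3 shares of £11,000: Gwendolyn, Ualani, and Verity each take £11,000.

Gwendolyn receives £11,000.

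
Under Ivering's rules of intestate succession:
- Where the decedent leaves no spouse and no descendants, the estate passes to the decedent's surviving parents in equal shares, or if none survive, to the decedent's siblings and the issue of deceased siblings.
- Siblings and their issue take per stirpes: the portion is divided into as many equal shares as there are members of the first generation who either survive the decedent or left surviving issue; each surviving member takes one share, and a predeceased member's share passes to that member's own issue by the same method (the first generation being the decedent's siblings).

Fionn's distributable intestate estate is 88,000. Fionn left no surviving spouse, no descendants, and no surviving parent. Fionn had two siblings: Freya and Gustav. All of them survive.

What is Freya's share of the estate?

The entire 88,000 passes to the siblings and their issue.
That amount (88,000) is divided into 2 shares of 44,000: Freya and Gustav each take 44,000.

Freya receives 44,000.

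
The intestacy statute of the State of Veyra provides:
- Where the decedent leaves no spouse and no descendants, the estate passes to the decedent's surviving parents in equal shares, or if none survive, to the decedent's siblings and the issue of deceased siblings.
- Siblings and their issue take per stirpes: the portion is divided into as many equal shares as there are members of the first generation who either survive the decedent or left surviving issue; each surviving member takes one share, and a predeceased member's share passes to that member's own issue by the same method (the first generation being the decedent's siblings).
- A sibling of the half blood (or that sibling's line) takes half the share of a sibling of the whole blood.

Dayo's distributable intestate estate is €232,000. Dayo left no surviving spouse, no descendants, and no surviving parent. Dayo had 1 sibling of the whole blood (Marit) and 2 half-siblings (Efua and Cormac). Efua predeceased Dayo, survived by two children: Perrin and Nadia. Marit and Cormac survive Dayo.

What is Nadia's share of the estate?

Nadia receives €29,000.

The entire €232,000 passes to the siblings and their issue.
Counting each half-blood sibling's line as half a unit, there are 2 units in €232,000, so one unit is €116,000. Whole-blood lines (Marit) take €116,000 each; half-blood lines (Efua and Cormac) take €58,000 each.
Efua's share (€58,000) is divided into 2 shares of €29,000: Perrin and Nadia each take €29,000.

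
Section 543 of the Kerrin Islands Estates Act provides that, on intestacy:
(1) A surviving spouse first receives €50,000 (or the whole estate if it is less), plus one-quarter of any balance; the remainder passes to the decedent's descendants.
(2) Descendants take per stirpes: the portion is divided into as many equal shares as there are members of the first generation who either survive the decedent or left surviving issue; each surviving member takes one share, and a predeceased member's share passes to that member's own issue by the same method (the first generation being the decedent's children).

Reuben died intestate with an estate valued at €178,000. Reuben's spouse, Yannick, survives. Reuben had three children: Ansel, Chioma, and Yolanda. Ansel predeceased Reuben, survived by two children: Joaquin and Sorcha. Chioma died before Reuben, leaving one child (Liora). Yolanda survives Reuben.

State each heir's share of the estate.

Yannick first takes €50,000, leaving a balance of €128,000. Yannick then takes one-quarter of the balance (€32,000), for a total of €82,000. The remaining €96,000 passes to the descendants.
The descendants' portion (€96,000) is divided into 3 shares of €32,000: Yolanda takes €32,000; Ansel's €32,000 share passes to Ansel's issue; Chioma's €32,000 share passes to Chioma's issue.
Ansel's share (€32,000) is divided into 2 shares of €16,000: Joaquin and Sorcha each take €16,000.
Chioma's share (€32,000) passes entirely to Liora.

Yannick: €82,000; Joaquin: €16,000; Sorcha: €16,000; Liora: €32,000; Yolanda: €32,000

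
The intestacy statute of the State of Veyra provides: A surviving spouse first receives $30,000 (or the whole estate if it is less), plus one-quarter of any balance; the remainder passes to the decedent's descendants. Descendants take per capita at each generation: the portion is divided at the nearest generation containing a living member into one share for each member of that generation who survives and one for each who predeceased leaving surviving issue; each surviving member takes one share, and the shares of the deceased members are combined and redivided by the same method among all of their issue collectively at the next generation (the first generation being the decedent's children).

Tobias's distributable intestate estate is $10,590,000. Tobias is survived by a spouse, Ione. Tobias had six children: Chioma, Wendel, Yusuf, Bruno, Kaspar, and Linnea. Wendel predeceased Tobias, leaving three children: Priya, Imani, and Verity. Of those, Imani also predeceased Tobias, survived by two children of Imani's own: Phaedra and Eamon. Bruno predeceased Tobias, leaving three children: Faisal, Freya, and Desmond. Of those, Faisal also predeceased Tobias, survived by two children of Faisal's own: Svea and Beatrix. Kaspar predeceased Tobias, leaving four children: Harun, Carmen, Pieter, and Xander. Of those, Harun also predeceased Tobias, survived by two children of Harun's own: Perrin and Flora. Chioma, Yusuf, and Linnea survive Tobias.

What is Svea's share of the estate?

Svea receives $198,000.

Ione first takes $30,000, leaving a balance of $10,560,000. Ione then takes one-quarter of the balance ($2,640,000), for a total of $2,670,000. The remaining $7,920,000 passes to the descendants.
The descendants' portion ($7,920,000) is divided at the children's generation into 6 shares of $1,320,000. Chioma, Yusuf, and Linnea each take $1,320,000. The 3 shares of the deceased (Wendel, Bruno, and Kaspar) are combined into a pool of $3,960,000.
That pool ($3,960,000) is divided at the grandchildren's generation into 10 shares of $396,000. Priya, Verity, Freya, Desmond, Carmen, Pieter, and Xander each take $396,000. The 3 shares of the deceased (Imani, Faisal, and Harun) are combined into a pool of $1,188,000.
That pool ($1,188,000) is divided at the great-grandchildren's generation equally among Phaedra, Eamon, Svea, Beatrix, Perrin, and Flora: $198,000 each.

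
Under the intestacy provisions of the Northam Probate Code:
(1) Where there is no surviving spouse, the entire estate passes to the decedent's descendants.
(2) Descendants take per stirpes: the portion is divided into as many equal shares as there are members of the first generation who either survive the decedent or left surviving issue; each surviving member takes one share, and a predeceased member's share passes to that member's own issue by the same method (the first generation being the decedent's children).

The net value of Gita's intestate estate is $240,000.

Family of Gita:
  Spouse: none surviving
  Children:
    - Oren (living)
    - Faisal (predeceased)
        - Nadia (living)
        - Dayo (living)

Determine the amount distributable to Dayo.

Dayo receives $60,000.

The entire $240,000 passes to the descendants.
That amount ($240,000) is divided into 2 shares of $120,000: Oren takes $120,000; Faisal's $120,000 share passes to Faisal's issue.
Faisal's share ($120,000) is divided into 2 shares of $60,000: Nadia and Dayo each take $60,000.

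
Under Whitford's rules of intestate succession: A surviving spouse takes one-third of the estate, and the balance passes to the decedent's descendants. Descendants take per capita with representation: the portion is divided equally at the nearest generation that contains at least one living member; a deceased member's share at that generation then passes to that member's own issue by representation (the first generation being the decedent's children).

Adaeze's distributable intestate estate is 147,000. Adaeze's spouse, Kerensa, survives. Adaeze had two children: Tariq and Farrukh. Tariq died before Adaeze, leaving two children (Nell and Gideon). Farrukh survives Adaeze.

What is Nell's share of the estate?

Nell receives 24,500.

Kerensa takes one-third of 147,000 = 49,000. The remaining 98,000 passes to the descendants.
The descendants' portion (98,000) is divided into 2 shares of 49,000: Farrukh takes 49,000; Tariq's 49,000 share passes to Tariq's issue.
Tariq's share (49,000) is divided into 2 shares of 24,500: Nell and Gideon each take 24,500.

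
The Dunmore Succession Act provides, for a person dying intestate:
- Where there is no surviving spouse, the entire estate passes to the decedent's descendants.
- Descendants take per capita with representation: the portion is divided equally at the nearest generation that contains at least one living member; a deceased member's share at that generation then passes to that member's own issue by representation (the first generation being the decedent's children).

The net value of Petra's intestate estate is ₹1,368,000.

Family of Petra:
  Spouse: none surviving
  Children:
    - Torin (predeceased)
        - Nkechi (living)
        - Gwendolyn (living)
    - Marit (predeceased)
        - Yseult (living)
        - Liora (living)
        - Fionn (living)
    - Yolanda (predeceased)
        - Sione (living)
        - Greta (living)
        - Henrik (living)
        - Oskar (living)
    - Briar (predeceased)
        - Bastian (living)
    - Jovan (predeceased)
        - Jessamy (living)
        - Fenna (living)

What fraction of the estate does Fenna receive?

Fenna receives 1/12 of the estate.

The entire ₹1,368,000 passes to the descendants.
No child survives, so the initial division is made at the grandchildren's generation.
That amount (₹1,368,000) is divided into 12 shares of ₹114,000: Nkechi, Gwendolyn, Yseult, Liora, Fionn, Sione, Greta, Henrik, Oskar, Bastian, Jessamy, and Fenna each take ₹114,000.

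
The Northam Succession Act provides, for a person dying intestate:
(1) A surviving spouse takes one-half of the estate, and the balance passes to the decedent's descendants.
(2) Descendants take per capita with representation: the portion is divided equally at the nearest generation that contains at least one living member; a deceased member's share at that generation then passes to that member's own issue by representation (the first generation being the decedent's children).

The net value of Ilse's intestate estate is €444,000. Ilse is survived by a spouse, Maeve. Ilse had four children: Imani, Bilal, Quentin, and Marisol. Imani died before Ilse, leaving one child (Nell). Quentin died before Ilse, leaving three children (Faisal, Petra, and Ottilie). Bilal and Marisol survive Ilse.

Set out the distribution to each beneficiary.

Maeve takes one-half of €444,000 = €222,000. The remaining €222,000 passes to the descendants.
The descendants' portion (€222,000) is divided into 4 shares of €55,500: Bilal and Marisol each take €55,500; Imani's €55,500 share passes to Imani's issue; Quentin's €55,500 share passes to Quentin's issue.
Imani's share (€55,500) passes entirely to Nell.
Quentin's share (€55,500) is divided into 3 shares of €18,500: Faisal, Petra, and Ottilie each take €18,500.

Maeve: €222,000; Nell: €55,500; Bilal: €55,500; Faisal: €18,500; Petra: €18,500; Ottilie: €18,500; Marisol: €55,500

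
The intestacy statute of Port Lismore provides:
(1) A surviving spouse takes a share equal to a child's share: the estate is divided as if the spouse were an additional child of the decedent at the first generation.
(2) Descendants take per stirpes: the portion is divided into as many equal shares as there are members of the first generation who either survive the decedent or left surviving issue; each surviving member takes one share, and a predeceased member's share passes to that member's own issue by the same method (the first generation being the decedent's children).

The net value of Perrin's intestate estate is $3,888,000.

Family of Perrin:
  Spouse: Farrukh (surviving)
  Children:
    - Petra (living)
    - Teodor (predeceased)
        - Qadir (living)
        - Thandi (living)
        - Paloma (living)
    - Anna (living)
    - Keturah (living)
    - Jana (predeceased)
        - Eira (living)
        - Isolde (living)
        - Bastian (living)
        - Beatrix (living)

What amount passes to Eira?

The spouse counts as an additional share at the children's level, so there are 6 primary shares of $648,000. Farrukh takes one such share ($648,000).
The children's combined portion ($3,240,000) is divided into 5 shares of $648,000: Petra, Anna, and Keturah each take $648,000; Teodor's $648,000 share passes to Teodor's issue; Jana's $648,000 share passes to Jana's issue.
Teodor's share ($648,000) is divided into 3 shares of $216,000: Qadir, Thandi, and Paloma each take $216,000.
Jana's share ($648,000) is divided into 4 shares of $162,000: Eira, Isolde, Bastian, and Beatrix each take $162,000.

Eira receives $162,000.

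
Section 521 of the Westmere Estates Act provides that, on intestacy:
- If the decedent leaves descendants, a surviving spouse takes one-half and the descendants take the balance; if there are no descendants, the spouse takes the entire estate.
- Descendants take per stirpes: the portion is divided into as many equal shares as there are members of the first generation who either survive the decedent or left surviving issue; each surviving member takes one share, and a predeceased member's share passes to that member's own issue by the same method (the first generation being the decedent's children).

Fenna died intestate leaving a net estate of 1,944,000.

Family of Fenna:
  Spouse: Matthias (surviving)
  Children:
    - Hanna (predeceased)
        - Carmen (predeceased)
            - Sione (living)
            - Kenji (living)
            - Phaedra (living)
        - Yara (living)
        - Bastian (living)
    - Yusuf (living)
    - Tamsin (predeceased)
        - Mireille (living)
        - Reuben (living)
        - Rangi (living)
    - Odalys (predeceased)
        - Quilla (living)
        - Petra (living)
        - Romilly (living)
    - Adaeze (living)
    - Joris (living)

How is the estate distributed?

Matthias: 972,000; Sione: 18,000; Kenji: 18,000; Phaedra: 18,000; Yara: 54,000; Bastian: 54,000; Yusuf: 162,000; Mireille: 54,000; Reuben: 54,000; Rangi: 54,000; Quilla: 54,000; Petra: 54,000; Romilly: 54,000; Adaeze: 162,000; Joris: 162,000

Matthias takes one-half of 1,944,000 = 972,000. The remaining 972,000 passes to the descendants.
The descendants' portion (972,000) is divided into 6 shares of 162,000: Yusuf, Adaeze, and Joris each take 162,000; Hanna's 162,000 share passes to Hanna's issue; Tamsin's 162,000 share passes to Tamsin's issue; Odalys's 162,000 share passes to Odalys's issue.
Hanna's share (162,000) is divided into 3 shares of 54,000: Yara and Bastian each take 54,000; Carmen's 54,000 share passes to Carmen's issue.
Carmen's share (54,000) is divided into 3 shares of 18,000: Sione, Kenji, and Phaedra each take 18,000.
Tamsin's share (162,000) is divided into 3 shares of 54,000: Mireille, Reuben, and Rangi each take 54,000.
Odalys's share (162,000) is divided into 3 shares of 54,000: Quilla, Petra, and Romilly each take 54,000.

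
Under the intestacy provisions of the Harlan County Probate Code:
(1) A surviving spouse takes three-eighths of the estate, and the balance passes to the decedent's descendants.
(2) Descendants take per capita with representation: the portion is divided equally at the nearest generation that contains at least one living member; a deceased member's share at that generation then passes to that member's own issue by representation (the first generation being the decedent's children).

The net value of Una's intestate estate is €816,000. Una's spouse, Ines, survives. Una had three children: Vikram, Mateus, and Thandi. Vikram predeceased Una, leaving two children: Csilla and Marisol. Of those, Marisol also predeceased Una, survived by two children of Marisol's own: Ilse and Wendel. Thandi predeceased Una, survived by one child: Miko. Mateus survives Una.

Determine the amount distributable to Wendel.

Ines takes three-eighths of €816,000 = €306,000. The remaining €510,000 passes to the descendants.
The descendants' portion (€510,000) is divided into 3 shares of €170,000: Mateus takes €170,000; Vikram's €170,000 share passes to Vikram's issue; Thandi's €170,000 share passes to Thandi's issue.
Vikram's share (€170,000) is divided into 2 shares of €85,000: Csilla takes €85,000; Marisol's €85,000 share passes to Marisol's issue.
Marisol's share (€85,000) is divided into 2 shares of €42,500: Ilse and Wendel each take €42,500.
Thandi's share (€170,000) passes entirely to Miko.

Wendel receives €42,500.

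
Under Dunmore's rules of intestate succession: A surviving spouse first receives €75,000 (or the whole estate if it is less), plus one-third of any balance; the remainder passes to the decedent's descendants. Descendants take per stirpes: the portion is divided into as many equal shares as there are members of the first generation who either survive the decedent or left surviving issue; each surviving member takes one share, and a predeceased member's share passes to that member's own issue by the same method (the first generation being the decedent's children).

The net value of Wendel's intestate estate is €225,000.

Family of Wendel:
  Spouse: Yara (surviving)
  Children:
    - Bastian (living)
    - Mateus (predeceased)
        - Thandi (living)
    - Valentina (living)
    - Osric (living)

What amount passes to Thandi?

Yara first takes €75,000, leaving a balance of €150,000. Yara then takes one-third of the balance (€50,000), for a total of €125,000. The remaining €100,000 passes to the descendants.
The descendants' portion (€100,000) is divided into 4 shares of €25,000: Bastian, Valentina, and Osric each take €25,000; Mateus's €25,000 share passes to Mateus's issue.
Mateus's share (€25,000) passes entirely to Thandi.

Thandi receives €25,000.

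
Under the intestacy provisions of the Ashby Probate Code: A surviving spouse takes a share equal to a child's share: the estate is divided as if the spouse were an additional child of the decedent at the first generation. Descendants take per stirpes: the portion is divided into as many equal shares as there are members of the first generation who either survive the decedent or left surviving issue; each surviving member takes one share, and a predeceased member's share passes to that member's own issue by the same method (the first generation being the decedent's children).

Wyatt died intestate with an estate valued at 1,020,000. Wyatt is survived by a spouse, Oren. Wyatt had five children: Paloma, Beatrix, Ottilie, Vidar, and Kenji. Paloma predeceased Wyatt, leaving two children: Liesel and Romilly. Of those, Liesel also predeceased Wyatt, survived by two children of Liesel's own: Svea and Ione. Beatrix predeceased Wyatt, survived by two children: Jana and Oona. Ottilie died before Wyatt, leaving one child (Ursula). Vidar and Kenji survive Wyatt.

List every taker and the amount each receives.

Oren: 170,000; Svea: 42,500; Ione: 42,500; Romilly: 85,000; Jana: 85,000; Oona: 85,000; Ursula: 170,000; Vidar: 170,000; Kenji: 170,000

The spouse counts as an additional share at the children's level, so there are 6 primary shares of 170,000. Oren takes one such share (170,000).
The children's combined portion (850,000) is divided into 5 shares of 170,000: Vidar and Kenji each take 170,000; Paloma's 170,000 share passes to Paloma's issue; Beatrix's 170,000 share passes to Beatrix's issue; Ottilie's 170,000 share passes to Ottilie's issue.
Paloma's share (170,000) is divided into 2 shares of 85,000: Romilly takes 85,000; Liesel's 85,000 share passes to Liesel's issue.
Liesel's share (85,000) is divided into 2 shares of 42,500: Svea and Ione each take 42,500.
Beatrix's share (170,000) is divided into 2 shares of 85,000: Jana and Oona each take 85,000.
Ottilie's share (170,000) passes entirely to Ursula.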